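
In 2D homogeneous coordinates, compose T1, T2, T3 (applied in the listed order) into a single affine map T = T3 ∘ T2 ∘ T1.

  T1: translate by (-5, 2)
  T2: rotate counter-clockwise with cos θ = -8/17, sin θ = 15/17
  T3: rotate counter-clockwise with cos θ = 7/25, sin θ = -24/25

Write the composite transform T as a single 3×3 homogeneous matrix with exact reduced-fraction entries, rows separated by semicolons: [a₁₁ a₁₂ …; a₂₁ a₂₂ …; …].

T = [304/425 -297/425 -2114/425; 297/425 304/425 -877/425; 0 0 1]

T1 = [1 0 -5; 0 1 2; 0 0 1]
T2·T1 = [-8/17 -15/17 10/17; 15/17 -8/17 -91/17; 0 0 1]
T3·…·T1 = [304/425 -297/425 -2114/425; 297/425 304/425 -877/425; 0 0 1]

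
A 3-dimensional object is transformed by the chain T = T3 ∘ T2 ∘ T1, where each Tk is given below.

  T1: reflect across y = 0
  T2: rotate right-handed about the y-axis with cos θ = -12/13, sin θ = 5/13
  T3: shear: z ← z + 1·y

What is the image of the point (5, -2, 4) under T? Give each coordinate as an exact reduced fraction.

T1 reflect across y = 0: (5, -2, 4) → (5, 2, 4)
T2 rotate right-handed about the y-axis with cos θ = -12/13, sin θ = 5/13: (5, 2, 4) → (-40/13, 2, -73/13)
T3 shear: z ← z + 1·y: (-40/13, 2, -73/13) → (-40/13, 2, -47/13)

T(p) = (-40/13, 2, -47/13)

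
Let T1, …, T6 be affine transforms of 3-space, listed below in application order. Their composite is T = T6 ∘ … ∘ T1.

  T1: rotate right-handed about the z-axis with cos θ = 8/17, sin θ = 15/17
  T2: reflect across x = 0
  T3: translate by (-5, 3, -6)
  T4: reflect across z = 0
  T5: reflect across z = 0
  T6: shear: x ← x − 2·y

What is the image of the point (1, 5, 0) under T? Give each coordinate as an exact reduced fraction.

T(p) = (-230/17, 106/17, -6)

T1 rotate right-handed about the z-axis with cos θ = 8/17, sin θ = 15/17: (1, 5, 0) → (-67/17, 55/17, 0)
T2 reflect across x = 0: (-67/17, 55/17, 0) → (67/17, 55/17, 0)
T3 translate by (-5, 3, -6): (67/17, 55/17, 0) → (-18/17, 106/17, -6)
T4 reflect across z = 0: (-18/17, 106/17, -6) → (-18/17, 106/17, 6)
T5 reflect across z = 0: (-18/17, 106/17, 6) → (-18/17, 106/17, -6)
T6 shear: x ← x − 2·y: (-18/17, 106/17, -6) → (-230/17, 106/17, -6)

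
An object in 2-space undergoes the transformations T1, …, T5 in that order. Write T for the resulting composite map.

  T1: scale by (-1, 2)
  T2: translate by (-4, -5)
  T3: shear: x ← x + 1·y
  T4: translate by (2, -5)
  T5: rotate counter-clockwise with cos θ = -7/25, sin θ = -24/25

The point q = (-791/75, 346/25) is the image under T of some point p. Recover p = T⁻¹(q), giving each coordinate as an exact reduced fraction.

p = (-2/3, -2)

T1 = [-1 0 0; 0 2 0; 0 0 1]
T2·T1 = [-1 0 -4; 0 2 -5; 0 0 1]
T3·…·T1 = [-1 2 -9; 0 2 -5; 0 0 1]
T4·…·T1 = [-1 2 -7; 0 2 -10; 0 0 1]
T5·…·T1 = [7/25 34/25 -191/25; 24/25 -62/25 238/25; 0 0 1]
det M = -2; M⁻¹ = [31/25 17/25 3; 12/25 -7/50 5; 0 0 1]
M⁻¹ · (-791/75, 346/25)ᵀ = (-2/3, -2)ᵀ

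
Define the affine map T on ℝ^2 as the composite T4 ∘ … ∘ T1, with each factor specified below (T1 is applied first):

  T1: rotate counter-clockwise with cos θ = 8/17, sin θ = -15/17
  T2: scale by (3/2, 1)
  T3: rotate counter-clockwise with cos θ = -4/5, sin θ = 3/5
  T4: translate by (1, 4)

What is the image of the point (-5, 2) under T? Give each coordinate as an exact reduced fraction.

T1 rotate counter-clockwise with cos θ = 8/17, sin θ = -15/17: (-5, 2) → (-10/17, 91/17)
T2 scale by (3/2, 1): (-10/17, 91/17) → (-15/17, 91/17)
T3 rotate counter-clockwise with cos θ = -4/5, sin θ = 3/5: (-15/17, 91/17) → (-213/85, -409/85)
T4 translate by (1, 4): (-213/85, -409/85) → (-128/85, -69/85)

T(p) = (-128/85, -69/85)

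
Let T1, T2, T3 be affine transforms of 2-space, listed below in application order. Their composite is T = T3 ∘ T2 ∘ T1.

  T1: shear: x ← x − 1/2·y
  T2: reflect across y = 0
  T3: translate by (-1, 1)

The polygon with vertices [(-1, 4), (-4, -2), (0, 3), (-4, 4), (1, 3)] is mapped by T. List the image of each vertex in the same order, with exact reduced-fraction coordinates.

image vertices: (-4, -3), (-4, 3), (-5/2, -2), (-7, -3), (-3/2, -2)

T1 shear: x ← x − 1/2·y: (-1, 4) → (-3, 4); (-4, -2) → (-3, -2); (0, 3) → (-3/2, 3); (-4, 4) → (-6, 4); (1, 3) → (-1/2, 3)
T2 reflect across y = 0: (-3, 4) → (-3, -4); (-3, -2) → (-3, 2); (-3/2, 3) → (-3/2, -3); (-6, 4) → (-6, -4); (-1/2, 3) → (-1/2, -3)
T3 translate by (-1, 1): (-3, -4) → (-4, -3); (-3, 2) → (-4, 3); (-3/2, -3) → (-5/2, -2); (-6, -4) → (-7, -3); (-1/2, -3) → (-3/2, -2)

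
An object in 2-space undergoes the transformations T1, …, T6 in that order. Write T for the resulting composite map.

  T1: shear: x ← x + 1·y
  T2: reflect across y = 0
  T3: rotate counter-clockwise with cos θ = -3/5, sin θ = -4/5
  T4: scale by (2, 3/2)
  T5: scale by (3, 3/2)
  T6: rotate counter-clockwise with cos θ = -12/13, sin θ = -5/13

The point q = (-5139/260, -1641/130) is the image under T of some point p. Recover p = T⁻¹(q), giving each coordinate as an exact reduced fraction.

p = (-7/4, -2)

T1 = [1 1 0; 0 1 0; 0 0 1]
T2·T1 = [1 1 0; 0 -1 0; 0 0 1]
T3·…·T1 = [-3/5 -7/5 0; -4/5 -1/5 0; 0 0 1]
T4·…·T1 = [-6/5 -14/5 0; -6/5 -3/10 0; 0 0 1]
T5·…·T1 = [-18/5 -42/5 0; -9/5 -9/20 0; 0 0 1]
T6·…·T1 = [171/65 1971/260 0; 198/65 237/65 0; 0 0 1]
det M = -27/2; M⁻¹ = [-158/585 73/130 0; 44/195 -38/195 0; 0 0 1]
M⁻¹ · (-5139/260, -1641/130)ᵀ = (-7/4, -2)ᵀ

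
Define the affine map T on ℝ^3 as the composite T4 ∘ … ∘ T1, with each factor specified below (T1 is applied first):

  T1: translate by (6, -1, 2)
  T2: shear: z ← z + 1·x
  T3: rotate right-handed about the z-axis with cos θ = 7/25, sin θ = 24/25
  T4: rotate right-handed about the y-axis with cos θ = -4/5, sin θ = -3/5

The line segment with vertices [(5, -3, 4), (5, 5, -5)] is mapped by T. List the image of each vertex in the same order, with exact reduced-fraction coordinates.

T1 translate by (6, -1, 2): (5, -3, 4) → (11, -4, 6); (5, 5, -5) → (11, 4, -3)
T2 shear: z ← z + 1·x: (11, -4, 6) → (11, -4, 17); (11, 4, -3) → (11, 4, 8)
T3 rotate right-handed about the z-axis with cos θ = 7/25, sin θ = 24/25: (11, -4, 17) → (173/25, 236/25, 17); (11, 4, 8) → (-19/25, 292/25, 8)
T4 rotate right-handed about the y-axis with cos θ = -4/5, sin θ = -3/5: (173/25, 236/25, 17) → (-1967/125, 236/25, -1181/125); (-19/25, 292/25, 8) → (-524/125, 292/25, -857/125)

image vertices: (-1967/125, 236/25, -1181/125), (-524/125, 292/25, -857/125)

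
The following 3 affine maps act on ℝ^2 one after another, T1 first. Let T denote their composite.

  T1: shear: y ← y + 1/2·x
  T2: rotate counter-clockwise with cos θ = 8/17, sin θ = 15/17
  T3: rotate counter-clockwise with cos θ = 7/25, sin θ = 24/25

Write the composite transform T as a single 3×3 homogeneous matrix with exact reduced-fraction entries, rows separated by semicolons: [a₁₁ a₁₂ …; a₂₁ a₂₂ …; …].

T1 = [1 0 0; 1/2 1 0; 0 0 1]
T2·T1 = [1/34 -15/17 0; 19/17 8/17 0; 0 0 1]
T3·…·T1 = [-181/170 -297/425 0; 29/85 -304/425 0; 0 0 1]

T = [-181/170 -297/425 0; 29/85 -304/425 0; 0 0 1]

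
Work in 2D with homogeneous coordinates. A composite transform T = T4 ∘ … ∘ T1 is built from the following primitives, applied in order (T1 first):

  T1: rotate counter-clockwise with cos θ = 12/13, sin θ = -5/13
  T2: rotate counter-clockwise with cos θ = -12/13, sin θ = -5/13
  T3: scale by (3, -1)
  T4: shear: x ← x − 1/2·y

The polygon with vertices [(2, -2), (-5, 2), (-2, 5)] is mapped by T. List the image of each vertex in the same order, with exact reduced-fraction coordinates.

T1 rotate counter-clockwise with cos θ = 12/13, sin θ = -5/13: (2, -2) → (14/13, -34/13); (-5, 2) → (-50/13, 49/13); (-2, 5) → (1/13, 70/13)
T2 rotate counter-clockwise with cos θ = -12/13, sin θ = -5/13: (14/13, -34/13) → (-2, 2); (-50/13, 49/13) → (5, -2); (1/13, 70/13) → (2, -5)
T3 scale by (3, -1): (-2, 2) → (-6, -2); (5, -2) → (15, 2); (2, -5) → (6, 5)
T4 shear: x ← x − 1/2·y: (-6, -2) → (-5, -2); (15, 2) → (14, 2); (6, 5) → (7/2, 5)

image vertices: (-5, -2), (14, 2), (7/2, 5)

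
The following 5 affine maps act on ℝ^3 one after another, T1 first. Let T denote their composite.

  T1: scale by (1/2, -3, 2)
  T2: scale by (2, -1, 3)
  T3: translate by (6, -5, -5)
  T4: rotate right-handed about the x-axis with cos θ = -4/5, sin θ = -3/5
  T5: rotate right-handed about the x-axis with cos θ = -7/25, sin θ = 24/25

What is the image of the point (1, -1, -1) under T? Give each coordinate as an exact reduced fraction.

T1 scale by (1/2, -3, 2): (1, -1, -1) → (1/2, 3, -2)
T2 scale by (2, -1, 3): (1/2, 3, -2) → (1, -3, -6)
T3 translate by (6, -5, -5): (1, -3, -6) → (7, -8, -11)
T4 rotate right-handed about the x-axis with cos θ = -4/5, sin θ = -3/5: (7, -8, -11) → (7, -1/5, 68/5)
T5 rotate right-handed about the x-axis with cos θ = -7/25, sin θ = 24/25: (7, -1/5, 68/5) → (7, -13, -4)

T(p) = (7, -13, -4)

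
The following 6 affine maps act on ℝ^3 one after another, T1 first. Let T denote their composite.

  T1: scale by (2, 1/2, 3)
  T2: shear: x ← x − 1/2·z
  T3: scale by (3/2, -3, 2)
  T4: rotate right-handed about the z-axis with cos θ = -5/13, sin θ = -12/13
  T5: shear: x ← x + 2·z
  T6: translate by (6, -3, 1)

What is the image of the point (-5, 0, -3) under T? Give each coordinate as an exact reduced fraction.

T1 scale by (2, 1/2, 3): (-5, 0, -3) → (-10, 0, -9)
T2 shear: x ← x − 1/2·z: (-10, 0, -9) → (-11/2, 0, -9)
T3 scale by (3/2, -3, 2): (-11/2, 0, -9) → (-33/4, 0, -18)
T4 rotate right-handed about the z-axis with cos θ = -5/13, sin θ = -12/13: (-33/4, 0, -18) → (165/52, 99/13, -18)
T5 shear: x ← x + 2·z: (165/52, 99/13, -18) → (-1707/52, 99/13, -18)
T6 translate by (6, -3, 1): (-1707/52, 99/13, -18) → (-1395/52, 60/13, -17)

T(p) = (-1395/52, 60/13, -17)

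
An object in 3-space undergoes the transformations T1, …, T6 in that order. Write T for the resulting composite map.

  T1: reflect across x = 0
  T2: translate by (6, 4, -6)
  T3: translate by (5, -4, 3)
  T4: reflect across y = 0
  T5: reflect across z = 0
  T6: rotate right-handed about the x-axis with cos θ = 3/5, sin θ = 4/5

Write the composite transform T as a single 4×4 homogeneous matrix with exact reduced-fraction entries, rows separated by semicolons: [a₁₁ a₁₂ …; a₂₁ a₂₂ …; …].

T1 = [-1 0 0 0; 0 1 0 0; 0 0 1 0; 0 0 0 1]
T2·T1 = [-1 0 0 6; 0 1 0 4; 0 0 1 -6; 0 0 0 1]
T3·…·T1 = [-1 0 0 11; 0 1 0 0; 0 0 1 -3; 0 0 0 1]
T4·…·T1 = [-1 0 0 11; 0 -1 0 0; 0 0 1 -3; 0 0 0 1]
T5·…·T1 = [-1 0 0 11; 0 -1 0 0; 0 0 -1 3; 0 0 0 1]
T6·…·T1 = [-1 0 0 11; 0 -3/5 4/5 -12/5; 0 -4/5 -3/5 9/5; 0 0 0 1]

T = [-1 0 0 11; 0 -3/5 4/5 -12/5; 0 -4/5 -3/5 9/5; 0 0 0 1]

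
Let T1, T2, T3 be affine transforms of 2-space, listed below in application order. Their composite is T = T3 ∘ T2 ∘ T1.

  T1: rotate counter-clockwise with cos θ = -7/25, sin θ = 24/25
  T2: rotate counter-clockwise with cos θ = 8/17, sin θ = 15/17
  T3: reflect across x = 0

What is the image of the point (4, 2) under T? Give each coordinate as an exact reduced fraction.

T1 rotate counter-clockwise with cos θ = -7/25, sin θ = 24/25: (4, 2) → (-76/25, 82/25)
T2 rotate counter-clockwise with cos θ = 8/17, sin θ = 15/17: (-76/25, 82/25) → (-1838/425, -484/425)
T3 reflect across x = 0: (-1838/425, -484/425) → (1838/425, -484/425)

T(p) = (1838/425, -484/425)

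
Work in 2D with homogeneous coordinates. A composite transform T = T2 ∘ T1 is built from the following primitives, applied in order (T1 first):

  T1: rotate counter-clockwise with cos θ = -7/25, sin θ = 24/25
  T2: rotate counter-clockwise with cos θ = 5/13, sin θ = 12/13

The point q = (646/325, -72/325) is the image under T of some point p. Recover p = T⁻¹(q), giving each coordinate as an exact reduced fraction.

p = (-2, 0)

T1 = [-7/25 -24/25 0; 24/25 -7/25 0; 0 0 1]
T2·T1 = [-323/325 -36/325 0; 36/325 -323/325 0; 0 0 1]
det M = 1; M⁻¹ = [-323/325 36/325 0; -36/325 -323/325 0; 0 0 1]
M⁻¹ · (646/325, -72/325)ᵀ = (-2, 0)ᵀ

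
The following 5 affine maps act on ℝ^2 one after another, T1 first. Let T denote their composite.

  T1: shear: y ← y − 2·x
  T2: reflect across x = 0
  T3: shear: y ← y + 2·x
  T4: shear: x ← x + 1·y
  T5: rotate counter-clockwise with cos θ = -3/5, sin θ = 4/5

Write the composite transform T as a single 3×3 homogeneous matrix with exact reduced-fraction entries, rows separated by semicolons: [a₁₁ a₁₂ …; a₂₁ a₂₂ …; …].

T1 = [1 0 0; -2 1 0; 0 0 1]
T2·T1 = [-1 0 0; -2 1 0; 0 0 1]
T3·…·T1 = [-1 0 0; -4 1 0; 0 0 1]
T4·…·T1 = [-5 1 0; -4 1 0; 0 0 1]
T5·…·T1 = [31/5 -7/5 0; -8/5 1/5 0; 0 0 1]

T = [31/5 -7/5 0; -8/5 1/5 0; 0 0 1]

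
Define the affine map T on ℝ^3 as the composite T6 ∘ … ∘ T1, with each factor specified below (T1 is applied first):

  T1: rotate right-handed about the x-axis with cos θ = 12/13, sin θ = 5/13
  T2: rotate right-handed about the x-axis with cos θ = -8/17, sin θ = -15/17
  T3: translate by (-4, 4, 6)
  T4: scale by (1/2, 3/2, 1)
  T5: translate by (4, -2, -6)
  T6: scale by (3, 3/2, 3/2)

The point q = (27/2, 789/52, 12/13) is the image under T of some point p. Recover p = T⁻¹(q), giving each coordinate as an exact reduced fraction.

p = (5, -1, 4)

T1 = [1 0 0 0; 0 12/13 -5/13 0; 0 5/13 12/13 0; 0 0 0 1]
T2·T1 = [1 0 0 0; 0 -21/221 220/221 0; 0 -220/221 -21/221 0; 0 0 0 1]
T3·…·T1 = [1 0 0 -4; 0 -21/221 220/221 4; 0 -220/221 -21/221 6; 0 0 0 1]
T4·…·T1 = [1/2 0 0 -2; 0 -63/442 330/221 6; 0 -220/221 -21/221 6; 0 0 0 1]
T5·…·T1 = [1/2 0 0 2; 0 -63/442 330/221 4; 0 -220/221 -21/221 0; 0 0 0 1]
T6·…·T1 = [3/2 0 0 6; 0 -189/884 495/221 6; 0 -330/221 -63/442 0; 0 0 0 1]
det M = 81/16; M⁻¹ = [2/3 0 0 -4; 0 -28/663 -440/663 56/221; 0 880/1989 -14/221 -1760/663; 0 0 0 1]
M⁻¹ · (27/2, 789/52, 12/13)ᵀ = (5, -1, 4)ᵀ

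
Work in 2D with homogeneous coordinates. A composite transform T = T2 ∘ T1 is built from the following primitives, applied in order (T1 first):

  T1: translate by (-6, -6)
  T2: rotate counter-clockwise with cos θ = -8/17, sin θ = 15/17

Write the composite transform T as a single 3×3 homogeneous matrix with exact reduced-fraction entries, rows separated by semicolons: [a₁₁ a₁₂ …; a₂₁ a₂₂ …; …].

T = [-8/17 -15/17 138/17; 15/17 -8/17 -42/17; 0 0 1]

T1 = [1 0 -6; 0 1 -6; 0 0 1]
T2·T1 = [-8/17 -15/17 138/17; 15/17 -8/17 -42/17; 0 0 1]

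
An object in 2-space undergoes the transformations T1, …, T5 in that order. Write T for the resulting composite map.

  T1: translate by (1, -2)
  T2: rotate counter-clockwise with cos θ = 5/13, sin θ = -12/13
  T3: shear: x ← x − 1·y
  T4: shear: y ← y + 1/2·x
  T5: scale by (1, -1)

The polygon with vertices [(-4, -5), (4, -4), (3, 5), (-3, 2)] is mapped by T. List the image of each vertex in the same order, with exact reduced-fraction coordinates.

image vertices: (-100/13, 49/13), (43/13, 137/26), (89/13, -23/26), (-34/13, -7/13)

T1 translate by (1, -2): (-4, -5) → (-3, -7); (4, -4) → (5, -6); (3, 5) → (4, 3); (-3, 2) → (-2, 0)
T2 rotate counter-clockwise with cos θ = 5/13, sin θ = -12/13: (-3, -7) → (-99/13, 1/13); (5, -6) → (-47/13, -90/13); (4, 3) → (56/13, -33/13); (-2, 0) → (-10/13, 24/13)
T3 shear: x ← x − 1·y: (-99/13, 1/13) → (-100/13, 1/13); (-47/13, -90/13) → (43/13, -90/13); (56/13, -33/13) → (89/13, -33/13); (-10/13, 24/13) → (-34/13, 24/13)
T4 shear: y ← y + 1/2·x: (-100/13, 1/13) → (-100/13, -49/13); (43/13, -90/13) → (43/13, -137/26); (89/13, -33/13) → (89/13, 23/26); (-34/13, 24/13) → (-34/13, 7/13)
T5 scale by (1, -1): (-100/13, -49/13) → (-100/13, 49/13); (43/13, -137/26) → (43/13, 137/26); (89/13, 23/26) → (89/13, -23/26); (-34/13, 7/13) → (-34/13, -7/13)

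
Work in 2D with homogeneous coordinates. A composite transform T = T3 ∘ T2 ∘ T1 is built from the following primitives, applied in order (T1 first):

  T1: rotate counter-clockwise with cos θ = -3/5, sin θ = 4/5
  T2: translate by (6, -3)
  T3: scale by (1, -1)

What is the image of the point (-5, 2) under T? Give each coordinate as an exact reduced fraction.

T1 rotate counter-clockwise with cos θ = -3/5, sin θ = 4/5: (-5, 2) → (7/5, -26/5)
T2 translate by (6, -3): (7/5, -26/5) → (37/5, -41/5)
T3 scale by (1, -1): (37/5, -41/5) → (37/5, 41/5)

T(p) = (37/5, 41/5)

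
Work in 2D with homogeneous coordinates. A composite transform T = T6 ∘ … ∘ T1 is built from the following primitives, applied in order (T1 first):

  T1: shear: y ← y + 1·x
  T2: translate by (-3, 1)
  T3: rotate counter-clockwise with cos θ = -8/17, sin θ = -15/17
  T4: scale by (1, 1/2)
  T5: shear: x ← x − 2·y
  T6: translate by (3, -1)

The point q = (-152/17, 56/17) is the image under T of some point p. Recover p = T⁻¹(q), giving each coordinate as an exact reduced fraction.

T1 = [1 0 0; 1 1 0; 0 0 1]
T2·T1 = [1 0 -3; 1 1 1; 0 0 1]
T3·…·T1 = [7/17 15/17 39/17; -23/17 -8/17 37/17; 0 0 1]
T4·…·T1 = [7/17 15/17 39/17; -23/34 -4/17 37/34; 0 0 1]
T5·…·T1 = [30/17 23/17 2/17; -23/34 -4/17 37/34; 0 0 1]
T6·…·T1 = [30/17 23/17 53/17; -23/34 -4/17 3/34; 0 0 1]
det M = 1/2; M⁻¹ = [-8/17 -46/17 29/17; 23/17 60/17 -77/17; 0 0 1]
M⁻¹ · (-152/17, 56/17)ᵀ = (-3, -5)ᵀ

p = (-3, -5)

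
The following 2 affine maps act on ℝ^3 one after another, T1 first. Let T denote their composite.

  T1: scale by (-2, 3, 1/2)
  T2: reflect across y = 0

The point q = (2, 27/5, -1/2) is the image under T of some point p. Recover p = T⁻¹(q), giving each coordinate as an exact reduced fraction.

p = (-1, -9/5, -1)

T1 = [-2 0 0 0; 0 3 0 0; 0 0 1/2 0; 0 0 0 1]
T2·T1 = [-2 0 0 0; 0 -3 0 0; 0 0 1/2 0; 0 0 0 1]
det M = 3; M⁻¹ = [-1/2 0 0 0; 0 -1/3 0 0; 0 0 2 0; 0 0 0 1]
M⁻¹ · (2, 27/5, -1/2)ᵀ = (-1, -9/5, -1)ᵀ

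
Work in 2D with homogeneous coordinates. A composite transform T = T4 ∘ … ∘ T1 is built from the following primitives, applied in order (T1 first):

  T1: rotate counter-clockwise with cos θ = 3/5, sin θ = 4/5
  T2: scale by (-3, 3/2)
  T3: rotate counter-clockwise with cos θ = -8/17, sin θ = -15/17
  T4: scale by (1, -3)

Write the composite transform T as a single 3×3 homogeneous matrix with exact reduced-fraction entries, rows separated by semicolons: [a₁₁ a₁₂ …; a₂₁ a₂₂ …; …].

T = [162/85 -57/170 0; -261/85 648/85 0; 0 0 1]

T1 = [3/5 -4/5 0; 4/5 3/5 0; 0 0 1]
T2·T1 = [-9/5 12/5 0; 6/5 9/10 0; 0 0 1]
T3·…·T1 = [162/85 -57/170 0; 87/85 -216/85 0; 0 0 1]
T4·…·T1 = [162/85 -57/170 0; -261/85 648/85 0; 0 0 1]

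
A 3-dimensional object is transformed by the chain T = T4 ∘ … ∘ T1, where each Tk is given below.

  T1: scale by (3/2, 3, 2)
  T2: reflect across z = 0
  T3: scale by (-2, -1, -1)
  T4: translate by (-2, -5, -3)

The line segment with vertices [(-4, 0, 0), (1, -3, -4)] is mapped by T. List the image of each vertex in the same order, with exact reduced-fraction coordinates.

image vertices: (10, -5, -3), (-5, 4, -11)

T1 scale by (3/2, 3, 2): (-4, 0, 0) → (-6, 0, 0); (1, -3, -4) → (3/2, -9, -8)
T2 reflect across z = 0: (-6, 0, 0) → (-6, 0, 0); (3/2, -9, -8) → (3/2, -9, 8)
T3 scale by (-2, -1, -1): (-6, 0, 0) → (12, 0, 0); (3/2, -9, 8) → (-3, 9, -8)
T4 translate by (-2, -5, -3): (12, 0, 0) → (10, -5, -3); (-3, 9, -8) → (-5, 4, -11)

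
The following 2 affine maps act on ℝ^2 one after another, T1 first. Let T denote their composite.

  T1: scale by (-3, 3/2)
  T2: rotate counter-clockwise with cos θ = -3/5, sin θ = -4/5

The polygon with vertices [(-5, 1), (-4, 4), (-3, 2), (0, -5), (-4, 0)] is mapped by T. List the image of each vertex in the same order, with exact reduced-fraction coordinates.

image vertices: (-39/5, -129/10), (-12/5, -66/5), (-3, -9), (-6, 9/2), (-36/5, -48/5)

T1 scale by (-3, 3/2): (-5, 1) → (15, 3/2); (-4, 4) → (12, 6); (-3, 2) → (9, 3); (0, -5) → (0, -15/2); (-4, 0) → (12, 0)
T2 rotate counter-clockwise with cos θ = -3/5, sin θ = -4/5: (15, 3/2) → (-39/5, -129/10); (12, 6) → (-12/5, -66/5); (9, 3) → (-3, -9); (0, -15/2) → (-6, 9/2); (12, 0) → (-36/5, -48/5)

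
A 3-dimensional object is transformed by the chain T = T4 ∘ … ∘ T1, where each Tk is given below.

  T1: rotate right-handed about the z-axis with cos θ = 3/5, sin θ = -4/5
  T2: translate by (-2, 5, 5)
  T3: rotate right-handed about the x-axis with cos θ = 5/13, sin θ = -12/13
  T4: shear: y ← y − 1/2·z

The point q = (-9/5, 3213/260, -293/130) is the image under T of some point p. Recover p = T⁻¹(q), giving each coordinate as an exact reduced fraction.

p = (-1, 1, 9/2)

T1 = [3/5 4/5 0 0; -4/5 3/5 0 0; 0 0 1 0; 0 0 0 1]
T2·T1 = [3/5 4/5 0 -2; -4/5 3/5 0 5; 0 0 1 5; 0 0 0 1]
T3·…·T1 = [3/5 4/5 0 -2; -4/13 3/13 12/13 85/13; 48/65 -36/65 5/13 -35/13; 0 0 0 1]
T4·…·T1 = [3/5 4/5 0 -2; -44/65 33/65 19/26 205/26; 48/65 -36/65 5/13 -35/13; 0 0 0 1]
det M = 1; M⁻¹ = [3/5 -4/13 38/65 26/5; 4/5 3/13 -57/130 -7/5; 0 12/13 11/13 -5; 0 0 0 1]
M⁻¹ · (-9/5, 3213/260, -293/130)ᵀ = (-1, 1, 9/2)ᵀ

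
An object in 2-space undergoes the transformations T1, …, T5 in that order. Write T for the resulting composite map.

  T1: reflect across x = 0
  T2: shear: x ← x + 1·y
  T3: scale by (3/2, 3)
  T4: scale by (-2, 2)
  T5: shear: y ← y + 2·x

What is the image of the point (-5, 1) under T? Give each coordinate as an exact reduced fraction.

T1 reflect across x = 0: (-5, 1) → (5, 1)
T2 shear: x ← x + 1·y: (5, 1) → (6, 1)
T3 scale by (3/2, 3): (6, 1) → (9, 3)
T4 scale by (-2, 2): (9, 3) → (-18, 6)
T5 shear: y ← y + 2·x: (-18, 6) → (-18, -30)

T(p) = (-18, -30)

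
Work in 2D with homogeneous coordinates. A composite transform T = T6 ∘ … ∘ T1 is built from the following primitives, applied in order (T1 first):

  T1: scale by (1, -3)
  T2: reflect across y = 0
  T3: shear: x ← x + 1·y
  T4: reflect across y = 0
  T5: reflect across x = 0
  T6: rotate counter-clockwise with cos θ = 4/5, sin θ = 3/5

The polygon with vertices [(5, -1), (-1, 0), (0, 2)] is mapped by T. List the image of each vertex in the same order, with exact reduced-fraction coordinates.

image vertices: (-17/5, 6/5), (4/5, 3/5), (-6/5, -42/5)

T1 scale by (1, -3): (5, -1) → (5, 3); (-1, 0) → (-1, 0); (0, 2) → (0, -6)
T2 reflect across y = 0: (5, 3) → (5, -3); (-1, 0) → (-1, 0); (0, -6) → (0, 6)
T3 shear: x ← x + 1·y: (5, -3) → (2, -3); (-1, 0) → (-1, 0); (0, 6) → (6, 6)
T4 reflect across y = 0: (2, -3) → (2, 3); (-1, 0) → (-1, 0); (6, 6) → (6, -6)
T5 reflect across x = 0: (2, 3) → (-2, 3); (-1, 0) → (1, 0); (6, -6) → (-6, -6)
T6 rotate counter-clockwise with cos θ = 4/5, sin θ = 3/5: (-2, 3) → (-17/5, 6/5); (1, 0) → (4/5, 3/5); (-6, -6) → (-6/5, -42/5)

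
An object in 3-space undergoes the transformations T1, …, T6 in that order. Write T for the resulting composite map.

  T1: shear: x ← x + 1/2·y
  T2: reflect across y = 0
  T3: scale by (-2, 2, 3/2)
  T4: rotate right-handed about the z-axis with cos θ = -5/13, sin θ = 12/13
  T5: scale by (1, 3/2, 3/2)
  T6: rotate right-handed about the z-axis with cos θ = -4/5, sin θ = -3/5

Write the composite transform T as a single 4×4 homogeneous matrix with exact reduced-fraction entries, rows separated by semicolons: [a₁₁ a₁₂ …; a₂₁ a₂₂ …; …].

T1 = [1 1/2 0 0; 0 1 0 0; 0 0 1 0; 0 0 0 1]
T2·T1 = [1 1/2 0 0; 0 -1 0 0; 0 0 1 0; 0 0 0 1]
T3·…·T1 = [-2 -1 0 0; 0 -2 0 0; 0 0 3/2 0; 0 0 0 1]
T4·…·T1 = [10/13 29/13 0 0; -24/13 -2/13 0 0; 0 0 3/2 0; 0 0 0 1]
T5·…·T1 = [10/13 29/13 0 0; -36/13 -3/13 0 0; 0 0 9/4 0; 0 0 0 1]
T6·…·T1 = [-148/65 -25/13 0 0; 114/65 -15/13 0 0; 0 0 9/4 0; 0 0 0 1]

T = [-148/65 -25/13 0 0; 114/65 -15/13 0 0; 0 0 9/4 0; 0 0 0 1]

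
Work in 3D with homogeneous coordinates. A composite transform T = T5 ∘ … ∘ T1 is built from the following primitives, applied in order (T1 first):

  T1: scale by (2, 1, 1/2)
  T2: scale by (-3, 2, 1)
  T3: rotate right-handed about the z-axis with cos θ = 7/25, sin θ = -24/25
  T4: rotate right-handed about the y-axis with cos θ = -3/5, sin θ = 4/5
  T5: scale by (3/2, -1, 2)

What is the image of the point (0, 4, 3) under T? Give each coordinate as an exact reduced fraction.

T1 scale by (2, 1, 1/2): (0, 4, 3) → (0, 4, 3/2)
T2 scale by (-3, 2, 1): (0, 4, 3/2) → (0, 8, 3/2)
T3 rotate right-handed about the z-axis with cos θ = 7/25, sin θ = -24/25: (0, 8, 3/2) → (192/25, 56/25, 3/2)
T4 rotate right-handed about the y-axis with cos θ = -3/5, sin θ = 4/5: (192/25, 56/25, 3/2) → (-426/125, 56/25, -1761/250)
T5 scale by (3/2, -1, 2): (-426/125, 56/25, -1761/250) → (-639/125, -56/25, -1761/125)

T(p) = (-639/125, -56/25, -1761/125)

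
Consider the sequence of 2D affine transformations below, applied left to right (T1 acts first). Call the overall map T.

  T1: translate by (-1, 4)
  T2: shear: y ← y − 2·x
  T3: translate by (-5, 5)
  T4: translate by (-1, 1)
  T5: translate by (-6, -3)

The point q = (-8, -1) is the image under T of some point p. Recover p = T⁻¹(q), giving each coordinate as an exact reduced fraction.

T1 = [1 0 -1; 0 1 4; 0 0 1]
T2·T1 = [1 0 -1; -2 1 6; 0 0 1]
T3·…·T1 = [1 0 -6; -2 1 11; 0 0 1]
T4·…·T1 = [1 0 -7; -2 1 12; 0 0 1]
T5·…·T1 = [1 0 -13; -2 1 9; 0 0 1]
det M = 1; M⁻¹ = [1 0 13; 2 1 17; 0 0 1]
M⁻¹ · (-8, -1)ᵀ = (5, 0)ᵀ

p = (5, 0)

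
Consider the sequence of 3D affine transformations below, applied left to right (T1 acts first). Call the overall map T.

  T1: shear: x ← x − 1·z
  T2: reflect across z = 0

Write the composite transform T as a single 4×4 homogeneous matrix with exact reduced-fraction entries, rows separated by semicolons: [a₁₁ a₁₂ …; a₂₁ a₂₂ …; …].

T = [1 0 -1 0; 0 1 0 0; 0 0 -1 0; 0 0 0 1]

T1 = [1 0 -1 0; 0 1 0 0; 0 0 1 0; 0 0 0 1]
T2·T1 = [1 0 -1 0; 0 1 0 0; 0 0 -1 0; 0 0 0 1]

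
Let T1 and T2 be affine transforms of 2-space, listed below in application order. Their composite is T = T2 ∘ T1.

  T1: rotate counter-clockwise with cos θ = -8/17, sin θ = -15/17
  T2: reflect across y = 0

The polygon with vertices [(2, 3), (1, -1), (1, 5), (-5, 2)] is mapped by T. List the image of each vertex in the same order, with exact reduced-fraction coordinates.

image vertices: (29/17, 54/17), (-23/17, 7/17), (67/17, 55/17), (70/17, -59/17)

T1 rotate counter-clockwise with cos θ = -8/17, sin θ = -15/17: (2, 3) → (29/17, -54/17); (1, -1) → (-23/17, -7/17); (1, 5) → (67/17, -55/17); (-5, 2) → (70/17, 59/17)
T2 reflect across y = 0: (29/17, -54/17) → (29/17, 54/17); (-23/17, -7/17) → (-23/17, 7/17); (67/17, -55/17) → (67/17, 55/17); (70/17, 59/17) → (70/17, -59/17)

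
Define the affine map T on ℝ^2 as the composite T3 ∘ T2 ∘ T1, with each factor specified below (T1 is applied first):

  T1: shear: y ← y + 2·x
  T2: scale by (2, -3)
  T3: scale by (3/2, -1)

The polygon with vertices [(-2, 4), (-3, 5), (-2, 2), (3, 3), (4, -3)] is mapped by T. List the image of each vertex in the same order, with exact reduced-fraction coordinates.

image vertices: (-6, 0), (-9, -3), (-6, -6), (9, 27), (12, 15)

T1 shear: y ← y + 2·x: (-2, 4) → (-2, 0); (-3, 5) → (-3, -1); (-2, 2) → (-2, -2); (3, 3) → (3, 9); (4, -3) → (4, 5)
T2 scale by (2, -3): (-2, 0) → (-4, 0); (-3, -1) → (-6, 3); (-2, -2) → (-4, 6); (3, 9) → (6, -27); (4, 5) → (8, -15)
T3 scale by (3/2, -1): (-4, 0) → (-6, 0); (-6, 3) → (-9, -3); (-4, 6) → (-6, -6); (6, -27) → (9, 27); (8, -15) → (12, 15)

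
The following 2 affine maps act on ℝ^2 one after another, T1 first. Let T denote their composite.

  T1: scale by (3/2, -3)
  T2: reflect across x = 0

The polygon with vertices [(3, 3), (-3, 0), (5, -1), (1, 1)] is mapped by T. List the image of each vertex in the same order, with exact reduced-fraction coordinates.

T1 scale by (3/2, -3): (3, 3) → (9/2, -9); (-3, 0) → (-9/2, 0); (5, -1) → (15/2, 3); (1, 1) → (3/2, -3)
T2 reflect across x = 0: (9/2, -9) → (-9/2, -9); (-9/2, 0) → (9/2, 0); (15/2, 3) → (-15/2, 3); (3/2, -3) → (-3/2, -3)

image vertices: (-9/2, -9), (9/2, 0), (-15/2, 3), (-3/2, -3)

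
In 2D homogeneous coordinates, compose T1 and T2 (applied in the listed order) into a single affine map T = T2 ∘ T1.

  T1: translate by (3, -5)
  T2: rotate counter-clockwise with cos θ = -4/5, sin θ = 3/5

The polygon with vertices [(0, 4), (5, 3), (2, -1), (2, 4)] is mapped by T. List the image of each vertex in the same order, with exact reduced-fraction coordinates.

image vertices: (-9/5, 13/5), (-26/5, 32/5), (-2/5, 39/5), (-17/5, 19/5)

T1 translate by (3, -5): (0, 4) → (3, -1); (5, 3) → (8, -2); (2, -1) → (5, -6); (2, 4) → (5, -1)
T2 rotate counter-clockwise with cos θ = -4/5, sin θ = 3/5: (3, -1) → (-9/5, 13/5); (8, -2) → (-26/5, 32/5); (5, -6) → (-2/5, 39/5); (5, -1) → (-17/5, 19/5)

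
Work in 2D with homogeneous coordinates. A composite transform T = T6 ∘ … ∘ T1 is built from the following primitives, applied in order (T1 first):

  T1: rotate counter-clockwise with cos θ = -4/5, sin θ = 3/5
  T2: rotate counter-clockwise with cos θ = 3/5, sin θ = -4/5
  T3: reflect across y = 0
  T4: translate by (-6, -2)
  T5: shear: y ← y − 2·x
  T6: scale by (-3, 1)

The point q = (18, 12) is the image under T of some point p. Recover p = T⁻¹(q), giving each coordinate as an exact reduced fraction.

T1 = [-4/5 -3/5 0; 3/5 -4/5 0; 0 0 1]
T2·T1 = [0 -1 0; 1 0 0; 0 0 1]
T3·…·T1 = [0 -1 0; -1 0 0; 0 0 1]
T4·…·T1 = [0 -1 -6; -1 0 -2; 0 0 1]
T5·…·T1 = [0 -1 -6; -1 2 10; 0 0 1]
T6·…·T1 = [0 3 18; -1 2 10; 0 0 1]
det M = 3; M⁻¹ = [2/3 -1 -2; 1/3 0 -6; 0 0 1]
M⁻¹ · (18, 12)ᵀ = (-2, 0)ᵀ

p = (-2, 0)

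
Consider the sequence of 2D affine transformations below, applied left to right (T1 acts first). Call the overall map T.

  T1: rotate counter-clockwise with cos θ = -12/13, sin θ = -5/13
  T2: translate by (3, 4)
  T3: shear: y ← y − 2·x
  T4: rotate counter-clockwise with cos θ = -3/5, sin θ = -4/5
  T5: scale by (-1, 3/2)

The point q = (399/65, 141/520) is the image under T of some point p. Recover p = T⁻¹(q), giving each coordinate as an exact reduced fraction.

T1 = [-12/13 5/13 0; -5/13 -12/13 0; 0 0 1]
T2·T1 = [-12/13 5/13 3; -5/13 -12/13 4; 0 0 1]
T3·…·T1 = [-12/13 5/13 3; 19/13 -22/13 -2; 0 0 1]
T4·…·T1 = [112/65 -103/65 -17/5; -9/65 46/65 -6/5; 0 0 1]
T5·…·T1 = [-112/65 103/65 17/5; -27/130 69/65 -9/5; 0 0 1]
det M = -3/2; M⁻¹ = [-46/65 206/195 56/13; -9/65 224/195 33/13; 0 0 1]
M⁻¹ · (399/65, 141/520)ᵀ = (1/4, 2)ᵀ

p = (1/4, 2)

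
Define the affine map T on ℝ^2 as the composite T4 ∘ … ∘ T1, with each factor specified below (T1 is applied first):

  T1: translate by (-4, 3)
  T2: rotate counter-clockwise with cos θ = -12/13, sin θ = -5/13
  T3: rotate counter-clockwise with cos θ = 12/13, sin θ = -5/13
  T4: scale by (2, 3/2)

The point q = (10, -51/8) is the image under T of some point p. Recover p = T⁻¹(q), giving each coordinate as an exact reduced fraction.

T1 = [1 0 -4; 0 1 3; 0 0 1]
T2·T1 = [-12/13 5/13 63/13; -5/13 -12/13 -16/13; 0 0 1]
T3·…·T1 = [-1 0 4; 0 -1 -3; 0 0 1]
T4·…·T1 = [-2 0 8; 0 -3/2 -9/2; 0 0 1]
det M = 3; M⁻¹ = [-1/2 0 4; 0 -2/3 -3; 0 0 1]
M⁻¹ · (10, -51/8)ᵀ = (-1, 5/4)ᵀ

p = (-1, 5/4)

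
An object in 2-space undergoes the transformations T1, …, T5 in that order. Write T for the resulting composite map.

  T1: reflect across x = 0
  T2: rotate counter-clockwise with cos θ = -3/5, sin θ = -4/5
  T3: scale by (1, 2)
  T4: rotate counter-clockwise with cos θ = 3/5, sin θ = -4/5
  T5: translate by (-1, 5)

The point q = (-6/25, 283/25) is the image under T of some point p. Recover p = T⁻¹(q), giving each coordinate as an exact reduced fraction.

p = (-1, -5)

T1 = [-1 0 0; 0 1 0; 0 0 1]
T2·T1 = [3/5 4/5 0; 4/5 -3/5 0; 0 0 1]
T3·…·T1 = [3/5 4/5 0; 8/5 -6/5 0; 0 0 1]
T4·…·T1 = [41/25 -12/25 0; 12/25 -34/25 0; 0 0 1]
T5·…·T1 = [41/25 -12/25 -1; 12/25 -34/25 5; 0 0 1]
det M = -2; M⁻¹ = [17/25 -6/25 47/25; 6/25 -41/50 217/50; 0 0 1]
M⁻¹ · (-6/25, 283/25)ᵀ = (-1, -5)ᵀ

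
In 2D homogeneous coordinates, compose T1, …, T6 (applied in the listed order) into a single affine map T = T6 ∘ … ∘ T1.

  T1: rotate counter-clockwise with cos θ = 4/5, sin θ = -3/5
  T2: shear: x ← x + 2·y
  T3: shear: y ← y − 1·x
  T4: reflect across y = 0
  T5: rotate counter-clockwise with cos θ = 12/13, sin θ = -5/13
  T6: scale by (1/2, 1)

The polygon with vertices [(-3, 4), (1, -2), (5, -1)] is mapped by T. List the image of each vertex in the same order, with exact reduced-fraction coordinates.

image vertices: (145/26, 10/13), (-353/130, -36/65), (-131/65, 81/65)

T1 rotate counter-clockwise with cos θ = 4/5, sin θ = -3/5: (-3, 4) → (0, 5); (1, -2) → (-2/5, -11/5); (5, -1) → (17/5, -19/5)
T2 shear: x ← x + 2·y: (0, 5) → (10, 5); (-2/5, -11/5) → (-24/5, -11/5); (17/5, -19/5) → (-21/5, -19/5)
T3 shear: y ← y − 1·x: (10, 5) → (10, -5); (-24/5, -11/5) → (-24/5, 13/5); (-21/5, -19/5) → (-21/5, 2/5)
T4 reflect across y = 0: (10, -5) → (10, 5); (-24/5, 13/5) → (-24/5, -13/5); (-21/5, 2/5) → (-21/5, -2/5)
T5 rotate counter-clockwise with cos θ = 12/13, sin θ = -5/13: (10, 5) → (145/13, 10/13); (-24/5, -13/5) → (-353/65, -36/65); (-21/5, -2/5) → (-262/65, 81/65)
T6 scale by (1/2, 1): (145/13, 10/13) → (145/26, 10/13); (-353/65, -36/65) → (-353/130, -36/65); (-262/65, 81/65) → (-131/65, 81/65)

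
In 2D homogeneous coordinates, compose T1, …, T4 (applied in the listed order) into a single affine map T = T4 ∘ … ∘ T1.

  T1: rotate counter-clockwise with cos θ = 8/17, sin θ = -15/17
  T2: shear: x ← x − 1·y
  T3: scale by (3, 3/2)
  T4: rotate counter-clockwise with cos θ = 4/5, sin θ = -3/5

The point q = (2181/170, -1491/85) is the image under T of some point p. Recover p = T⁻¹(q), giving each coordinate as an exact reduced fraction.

T1 = [8/17 15/17 0; -15/17 8/17 0; 0 0 1]
T2·T1 = [23/17 7/17 0; -15/17 8/17 0; 0 0 1]
T3·…·T1 = [69/17 21/17 0; -45/34 12/17 0; 0 0 1]
T4·…·T1 = [417/170 24/17 0; -297/85 -3/17 0; 0 0 1]
det M = 9/2; M⁻¹ = [-2/51 -16/51 0; 66/85 139/255 0; 0 0 1]
M⁻¹ · (2181/170, -1491/85)ᵀ = (5, 2/5)ᵀ

p = (5, 2/5)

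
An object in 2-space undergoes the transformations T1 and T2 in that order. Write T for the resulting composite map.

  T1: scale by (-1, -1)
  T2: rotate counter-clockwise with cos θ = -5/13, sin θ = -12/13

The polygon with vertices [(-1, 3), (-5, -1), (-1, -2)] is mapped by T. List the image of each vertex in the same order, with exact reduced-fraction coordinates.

image vertices: (-41/13, 3/13), (-1, -5), (19/13, -22/13)

T1 scale by (-1, -1): (-1, 3) → (1, -3); (-5, -1) → (5, 1); (-1, -2) → (1, 2)
T2 rotate counter-clockwise with cos θ = -5/13, sin θ = -12/13: (1, -3) → (-41/13, 3/13); (5, 1) → (-1, -5); (1, 2) → (19/13, -22/13)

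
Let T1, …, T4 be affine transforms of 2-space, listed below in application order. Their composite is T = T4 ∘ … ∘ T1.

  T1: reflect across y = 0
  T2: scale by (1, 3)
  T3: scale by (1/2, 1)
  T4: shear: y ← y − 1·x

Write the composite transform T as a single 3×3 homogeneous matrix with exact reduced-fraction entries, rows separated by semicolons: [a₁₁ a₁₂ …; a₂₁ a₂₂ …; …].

T1 = [1 0 0; 0 -1 0; 0 0 1]
T2·T1 = [1 0 0; 0 -3 0; 0 0 1]
T3·…·T1 = [1/2 0 0; 0 -3 0; 0 0 1]
T4·…·T1 = [1/2 0 0; -1/2 -3 0; 0 0 1]

T = [1/2 0 0; -1/2 -3 0; 0 0 1]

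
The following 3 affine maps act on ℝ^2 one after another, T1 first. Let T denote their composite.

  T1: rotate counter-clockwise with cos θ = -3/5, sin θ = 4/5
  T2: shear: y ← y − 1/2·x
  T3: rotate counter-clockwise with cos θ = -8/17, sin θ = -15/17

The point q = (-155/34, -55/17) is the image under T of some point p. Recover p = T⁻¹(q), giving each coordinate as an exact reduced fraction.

p = (-3, -4)

T1 = [-3/5 -4/5 0; 4/5 -3/5 0; 0 0 1]
T2·T1 = [-3/5 -4/5 0; 11/10 -1/5 0; 0 0 1]
T3·…·T1 = [213/170 1/5 0; 1/85 4/5 0; 0 0 1]
det M = 1; M⁻¹ = [4/5 -1/5 0; -1/85 213/170 0; 0 0 1]
M⁻¹ · (-155/34, -55/17)ᵀ = (-3, -4)ᵀ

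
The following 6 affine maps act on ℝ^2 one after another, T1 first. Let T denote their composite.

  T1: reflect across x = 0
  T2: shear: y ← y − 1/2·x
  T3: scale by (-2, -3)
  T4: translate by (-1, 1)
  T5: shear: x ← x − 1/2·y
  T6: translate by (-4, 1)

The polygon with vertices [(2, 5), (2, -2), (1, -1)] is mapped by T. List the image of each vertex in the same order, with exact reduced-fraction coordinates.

image vertices: (15/2, -16), (-3, 5), (-17/4, 7/2)

T1 reflect across x = 0: (2, 5) → (-2, 5); (2, -2) → (-2, -2); (1, -1) → (-1, -1)
T2 shear: y ← y − 1/2·x: (-2, 5) → (-2, 6); (-2, -2) → (-2, -1); (-1, -1) → (-1, -1/2)
T3 scale by (-2, -3): (-2, 6) → (4, -18); (-2, -1) → (4, 3); (-1, -1/2) → (2, 3/2)
T4 translate by (-1, 1): (4, -18) → (3, -17); (4, 3) → (3, 4); (2, 3/2) → (1, 5/2)
T5 shear: x ← x − 1/2·y: (3, -17) → (23/2, -17); (3, 4) → (1, 4); (1, 5/2) → (-1/4, 5/2)
T6 translate by (-4, 1): (23/2, -17) → (15/2, -16); (1, 4) → (-3, 5); (-1/4, 5/2) → (-17/4, 7/2)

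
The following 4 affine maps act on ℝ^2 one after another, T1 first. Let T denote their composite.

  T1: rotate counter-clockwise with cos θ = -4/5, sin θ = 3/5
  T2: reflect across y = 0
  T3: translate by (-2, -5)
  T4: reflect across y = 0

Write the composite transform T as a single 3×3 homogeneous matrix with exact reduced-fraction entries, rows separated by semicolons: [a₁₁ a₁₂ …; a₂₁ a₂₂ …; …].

T1 = [-4/5 -3/5 0; 3/5 -4/5 0; 0 0 1]
T2·T1 = [-4/5 -3/5 0; -3/5 4/5 0; 0 0 1]
T3·…·T1 = [-4/5 -3/5 -2; -3/5 4/5 -5; 0 0 1]
T4·…·T1 = [-4/5 -3/5 -2; 3/5 -4/5 5; 0 0 1]

T = [-4/5 -3/5 -2; 3/5 -4/5 5; 0 0 1]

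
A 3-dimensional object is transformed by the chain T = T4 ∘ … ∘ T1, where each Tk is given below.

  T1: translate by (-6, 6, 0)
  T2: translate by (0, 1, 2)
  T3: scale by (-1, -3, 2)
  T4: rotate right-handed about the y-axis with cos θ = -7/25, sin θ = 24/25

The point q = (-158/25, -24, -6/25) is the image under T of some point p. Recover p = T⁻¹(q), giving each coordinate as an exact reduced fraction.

p = (4, 1, -5)

T1 = [1 0 0 -6; 0 1 0 6; 0 0 1 0; 0 0 0 1]
T2·T1 = [1 0 0 -6; 0 1 0 7; 0 0 1 2; 0 0 0 1]
T3·…·T1 = [-1 0 0 6; 0 -3 0 -21; 0 0 2 4; 0 0 0 1]
T4·…·T1 = [7/25 0 48/25 54/25; 0 -3 0 -21; 24/25 0 -14/25 -172/25; 0 0 0 1]
det M = 6; M⁻¹ = [7/25 0 24/25 6; 0 -1/3 0 -7; 12/25 0 -7/50 -2; 0 0 0 1]
M⁻¹ · (-158/25, -24, -6/25)ᵀ = (4, 1, -5)ᵀ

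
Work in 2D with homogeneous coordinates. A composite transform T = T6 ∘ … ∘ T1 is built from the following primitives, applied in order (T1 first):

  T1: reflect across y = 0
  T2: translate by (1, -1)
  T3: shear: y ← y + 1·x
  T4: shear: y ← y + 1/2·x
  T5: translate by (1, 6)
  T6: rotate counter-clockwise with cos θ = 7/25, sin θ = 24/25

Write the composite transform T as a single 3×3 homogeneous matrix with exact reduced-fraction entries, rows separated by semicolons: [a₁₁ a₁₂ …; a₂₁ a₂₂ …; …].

T1 = [1 0 0; 0 -1 0; 0 0 1]
T2·T1 = [1 0 1; 0 -1 -1; 0 0 1]
T3·…·T1 = [1 0 1; 1 -1 0; 0 0 1]
T4·…·T1 = [1 0 1; 3/2 -1 1/2; 0 0 1]
T5·…·T1 = [1 0 2; 3/2 -1 13/2; 0 0 1]
T6·…·T1 = [-29/25 24/25 -142/25; 69/50 -7/25 187/50; 0 0 1]

T = [-29/25 24/25 -142/25; 69/50 -7/25 187/50; 0 0 1]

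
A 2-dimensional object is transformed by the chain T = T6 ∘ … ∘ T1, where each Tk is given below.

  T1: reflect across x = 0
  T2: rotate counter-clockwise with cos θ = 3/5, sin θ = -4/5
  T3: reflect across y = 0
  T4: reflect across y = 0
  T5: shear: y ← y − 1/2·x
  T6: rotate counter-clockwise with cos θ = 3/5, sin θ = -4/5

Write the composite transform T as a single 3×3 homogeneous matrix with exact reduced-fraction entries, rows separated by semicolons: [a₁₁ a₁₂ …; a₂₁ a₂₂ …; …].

T = [13/25 16/25 0; 57/50 -13/25 0; 0 0 1]

T1 = [-1 0 0; 0 1 0; 0 0 1]
T2·T1 = [-3/5 4/5 0; 4/5 3/5 0; 0 0 1]
T3·…·T1 = [-3/5 4/5 0; -4/5 -3/5 0; 0 0 1]
T4·…·T1 = [-3/5 4/5 0; 4/5 3/5 0; 0 0 1]
T5·…·T1 = [-3/5 4/5 0; 11/10 1/5 0; 0 0 1]
T6·…·T1 = [13/25 16/25 0; 57/50 -13/25 0; 0 0 1]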